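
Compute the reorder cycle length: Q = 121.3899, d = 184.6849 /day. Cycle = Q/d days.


Cycle = 121.3899 / 184.6849 = 0.6573

0.6573 days


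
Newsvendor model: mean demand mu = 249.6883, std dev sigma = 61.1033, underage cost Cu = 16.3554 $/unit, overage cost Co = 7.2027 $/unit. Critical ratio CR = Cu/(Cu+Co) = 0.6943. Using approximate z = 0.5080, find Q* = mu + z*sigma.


CR = Cu/(Cu+Co) = 16.3554/(16.3554+7.2027) = 0.6943
z = 0.5080
Q* = 249.6883 + 0.5080 * 61.1033 = 280.7288

280.7288 units


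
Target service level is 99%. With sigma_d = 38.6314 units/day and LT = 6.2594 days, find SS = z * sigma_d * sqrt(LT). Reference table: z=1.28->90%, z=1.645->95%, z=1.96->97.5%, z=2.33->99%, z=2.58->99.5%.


From the table, SL = 99% corresponds to z = 2.33
sqrt(LT) = sqrt(6.2594) = 2.5019
SS = 2.33 * 38.6314 * 2.5019 = 225.1971

225.1971 units


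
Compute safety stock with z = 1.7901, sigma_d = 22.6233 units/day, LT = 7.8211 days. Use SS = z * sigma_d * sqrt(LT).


sqrt(LT) = sqrt(7.8211) = 2.7966
SS = 1.7901 * 22.6233 * 2.7966 = 113.2576

113.2576 units


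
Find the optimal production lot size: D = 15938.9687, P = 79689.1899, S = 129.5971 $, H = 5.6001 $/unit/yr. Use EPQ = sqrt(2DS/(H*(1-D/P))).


1 - D/P = 1 - 0.2000 = 0.8000
H*(1-D/P) = 4.4800
2DS = 4131288.2410
EPQ = sqrt(922162.4428) = 960.2929

960.2929 units


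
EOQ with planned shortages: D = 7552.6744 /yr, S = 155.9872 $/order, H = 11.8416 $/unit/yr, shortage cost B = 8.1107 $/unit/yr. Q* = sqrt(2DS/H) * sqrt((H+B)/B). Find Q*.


sqrt(2DS/H) = 446.0717
sqrt((H+B)/B) = 1.5684
Q* = 446.0717 * 1.5684 = 699.6357

699.6357 units


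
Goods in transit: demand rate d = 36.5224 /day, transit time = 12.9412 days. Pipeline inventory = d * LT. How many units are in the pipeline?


Pipeline = 36.5224 * 12.9412 = 472.6437

472.6437 units


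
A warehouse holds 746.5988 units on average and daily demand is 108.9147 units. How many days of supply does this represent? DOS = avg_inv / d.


DOS = 746.5988 / 108.9147 = 6.8549

6.8549 days


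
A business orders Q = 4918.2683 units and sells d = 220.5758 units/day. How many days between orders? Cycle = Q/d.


Cycle = 4918.2683 / 220.5758 = 22.2974

22.2974 days


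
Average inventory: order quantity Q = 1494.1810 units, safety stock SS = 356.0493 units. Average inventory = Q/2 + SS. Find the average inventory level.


Q/2 = 747.0905
Avg = 747.0905 + 356.0493 = 1103.1398

1103.1398 units


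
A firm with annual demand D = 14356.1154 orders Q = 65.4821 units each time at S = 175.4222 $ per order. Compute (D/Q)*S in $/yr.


Number of orders = D/Q = 219.2372
Cost = 219.2372 * 175.4222 = 38459.0804

38459.0804 $/yr


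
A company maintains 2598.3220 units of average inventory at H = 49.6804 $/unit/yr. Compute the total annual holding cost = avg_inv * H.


Cost = 2598.3220 * 49.6804 = 129085.6763

129085.6763 $/yr


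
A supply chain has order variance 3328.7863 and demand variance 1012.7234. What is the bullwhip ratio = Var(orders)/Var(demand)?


BW = 3328.7863 / 1012.7234 = 3.2870

3.2870


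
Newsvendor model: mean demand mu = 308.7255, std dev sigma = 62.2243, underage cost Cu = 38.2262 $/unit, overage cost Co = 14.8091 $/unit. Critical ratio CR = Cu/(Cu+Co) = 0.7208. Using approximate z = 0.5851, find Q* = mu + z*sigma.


CR = Cu/(Cu+Co) = 38.2262/(38.2262+14.8091) = 0.7208
z = 0.5851
Q* = 308.7255 + 0.5851 * 62.2243 = 345.1329

345.1329 units


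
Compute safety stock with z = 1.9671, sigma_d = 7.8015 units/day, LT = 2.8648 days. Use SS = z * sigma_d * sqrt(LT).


sqrt(LT) = sqrt(2.8648) = 1.6926
SS = 1.9671 * 7.8015 * 1.6926 = 25.9748

25.9748 units


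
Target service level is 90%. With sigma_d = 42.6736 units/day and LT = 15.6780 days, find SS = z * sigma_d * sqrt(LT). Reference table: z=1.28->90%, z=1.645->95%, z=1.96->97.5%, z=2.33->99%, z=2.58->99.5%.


From the table, SL = 90% corresponds to z = 1.28
sqrt(LT) = sqrt(15.6780) = 3.9595
SS = 1.28 * 42.6736 * 3.9595 = 216.2791

216.2791 units


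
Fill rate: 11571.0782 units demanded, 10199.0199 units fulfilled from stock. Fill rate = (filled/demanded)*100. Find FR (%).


FR = 10199.0199 / 11571.0782 * 100 = 88.1423

88.1423%


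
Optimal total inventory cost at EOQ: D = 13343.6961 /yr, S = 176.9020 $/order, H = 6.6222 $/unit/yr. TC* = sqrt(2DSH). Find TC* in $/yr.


2*D*S*H = 31263757.5406
TC* = sqrt(31263757.5406) = 5591.4003

5591.4003 $/yr


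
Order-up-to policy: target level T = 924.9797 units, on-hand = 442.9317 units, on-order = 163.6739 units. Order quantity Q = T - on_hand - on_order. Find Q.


Inventory position = OH + OO = 442.9317 + 163.6739 = 606.6056
Q = 924.9797 - 606.6056 = 318.3741

318.3741 units


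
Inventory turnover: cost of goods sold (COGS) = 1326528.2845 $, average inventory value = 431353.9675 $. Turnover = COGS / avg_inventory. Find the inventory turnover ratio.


Turnover = 1326528.2845 / 431353.9675 = 3.0753

3.0753


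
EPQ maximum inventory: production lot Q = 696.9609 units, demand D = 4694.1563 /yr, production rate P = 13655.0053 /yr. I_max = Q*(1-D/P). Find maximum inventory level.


D/P = 0.3438
1 - D/P = 0.6562
I_max = 696.9609 * 0.6562 = 457.3679

457.3679 units


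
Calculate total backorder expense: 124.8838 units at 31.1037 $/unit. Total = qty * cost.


Total = 124.8838 * 31.1037 = 3884.3483

3884.3483 $


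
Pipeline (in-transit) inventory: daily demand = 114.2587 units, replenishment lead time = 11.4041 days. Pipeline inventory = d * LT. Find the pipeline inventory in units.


Pipeline = 114.2587 * 11.4041 = 1303.0176

1303.0176 units


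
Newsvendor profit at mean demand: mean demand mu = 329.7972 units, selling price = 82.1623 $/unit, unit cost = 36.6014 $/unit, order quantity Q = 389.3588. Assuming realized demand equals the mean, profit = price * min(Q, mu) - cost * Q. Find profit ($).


Sales at mu = min(389.3588, 329.7972) = 329.7972
Revenue = 82.1623 * 329.7972 = 27096.8965
Total cost = 36.6014 * 389.3588 = 14251.0772
Profit = 27096.8965 - 14251.0772 = 12845.8193

12845.8193 $


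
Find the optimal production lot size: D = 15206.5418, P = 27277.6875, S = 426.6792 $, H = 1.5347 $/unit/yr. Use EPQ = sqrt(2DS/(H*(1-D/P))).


1 - D/P = 1 - 0.5575 = 0.4425
H*(1-D/P) = 0.6791
2DS = 12976630.1800
EPQ = sqrt(19107219.4911) = 4371.1806

4371.1806 units


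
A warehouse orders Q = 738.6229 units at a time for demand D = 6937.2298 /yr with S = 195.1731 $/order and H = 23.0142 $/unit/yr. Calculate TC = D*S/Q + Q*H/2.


Ordering cost = D*S/Q = 1833.0878
Holding cost = Q*H/2 = 8499.4076
TC = 1833.0878 + 8499.4076 = 10332.4954

10332.4954 $/yr


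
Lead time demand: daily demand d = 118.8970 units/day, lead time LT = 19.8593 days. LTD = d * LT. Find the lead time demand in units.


LTD = 118.8970 * 19.8593 = 2361.2112

2361.2112 units


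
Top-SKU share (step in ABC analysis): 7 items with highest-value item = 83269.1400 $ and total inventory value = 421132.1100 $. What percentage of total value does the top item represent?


Top item = 83269.1400
Total = 421132.1100
Percentage = 83269.1400 / 421132.1100 * 100 = 19.7727

19.7727%


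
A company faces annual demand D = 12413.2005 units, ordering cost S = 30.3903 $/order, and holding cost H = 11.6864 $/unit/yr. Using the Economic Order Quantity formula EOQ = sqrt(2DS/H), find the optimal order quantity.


2*D*S = 2 * 12413.2005 * 30.3903 = 754481.7743
2*D*S/H = 64560.6666
EOQ = sqrt(64560.6666) = 254.0879

254.0879 units


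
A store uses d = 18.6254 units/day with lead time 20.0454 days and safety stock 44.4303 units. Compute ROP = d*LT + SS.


d*LT = 18.6254 * 20.0454 = 373.3536
ROP = 373.3536 + 44.4303 = 417.7839

417.7839 units


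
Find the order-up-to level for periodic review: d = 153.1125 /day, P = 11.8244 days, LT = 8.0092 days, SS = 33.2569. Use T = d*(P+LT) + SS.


P + LT = 19.8336
d*(P+LT) = 153.1125 * 19.8336 = 3036.7721
T = 3036.7721 + 33.2569 = 3070.0290

3070.0290 units


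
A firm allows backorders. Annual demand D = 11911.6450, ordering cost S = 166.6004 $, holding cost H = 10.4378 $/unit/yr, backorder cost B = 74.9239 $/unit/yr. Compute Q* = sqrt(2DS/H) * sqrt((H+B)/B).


sqrt(2DS/H) = 616.6438
sqrt((H+B)/B) = 1.0674
Q* = 616.6438 * 1.0674 = 658.1968

658.1968 units


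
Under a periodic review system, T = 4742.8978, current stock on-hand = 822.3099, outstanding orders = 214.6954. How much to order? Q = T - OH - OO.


Inventory position = OH + OO = 822.3099 + 214.6954 = 1037.0053
Q = 4742.8978 - 1037.0053 = 3705.8925

3705.8925 units


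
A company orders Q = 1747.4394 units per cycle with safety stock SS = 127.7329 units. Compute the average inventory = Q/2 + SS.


Q/2 = 873.7197
Avg = 873.7197 + 127.7329 = 1001.4526

1001.4526 units


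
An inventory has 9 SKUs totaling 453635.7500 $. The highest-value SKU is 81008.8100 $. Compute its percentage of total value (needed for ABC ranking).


Top item = 81008.8100
Total = 453635.7500
Percentage = 81008.8100 / 453635.7500 * 100 = 17.8577

17.8577%


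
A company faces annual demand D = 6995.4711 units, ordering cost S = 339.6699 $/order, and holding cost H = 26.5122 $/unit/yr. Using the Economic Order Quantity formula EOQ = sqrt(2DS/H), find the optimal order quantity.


2*D*S = 2 * 6995.4711 * 339.6699 = 4752301.9380
2*D*S/H = 179249.6261
EOQ = sqrt(179249.6261) = 423.3788

423.3788 units


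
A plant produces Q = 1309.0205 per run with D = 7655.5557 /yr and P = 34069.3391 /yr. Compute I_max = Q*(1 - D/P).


D/P = 0.2247
1 - D/P = 0.7753
I_max = 1309.0205 * 0.7753 = 1014.8769

1014.8769 units


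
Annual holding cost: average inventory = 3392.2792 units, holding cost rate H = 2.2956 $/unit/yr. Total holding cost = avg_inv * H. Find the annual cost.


Cost = 3392.2792 * 2.2956 = 7787.3161

7787.3161 $/yr


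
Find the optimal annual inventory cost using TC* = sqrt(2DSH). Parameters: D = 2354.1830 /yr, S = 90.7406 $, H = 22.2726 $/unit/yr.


2*D*S*H = 9515744.6409
TC* = sqrt(9515744.6409) = 3084.7601

3084.7601 $/yr


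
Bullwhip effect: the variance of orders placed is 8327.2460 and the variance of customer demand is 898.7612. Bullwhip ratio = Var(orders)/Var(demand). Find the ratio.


BW = 8327.2460 / 898.7612 = 9.2652

9.2652


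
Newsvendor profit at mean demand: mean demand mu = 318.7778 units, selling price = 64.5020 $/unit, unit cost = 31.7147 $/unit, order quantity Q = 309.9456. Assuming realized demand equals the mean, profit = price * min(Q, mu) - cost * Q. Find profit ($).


Sales at mu = min(309.9456, 318.7778) = 309.9456
Revenue = 64.5020 * 309.9456 = 19992.1111
Total cost = 31.7147 * 309.9456 = 9829.8317
Profit = 19992.1111 - 9829.8317 = 10162.2794

10162.2794 $


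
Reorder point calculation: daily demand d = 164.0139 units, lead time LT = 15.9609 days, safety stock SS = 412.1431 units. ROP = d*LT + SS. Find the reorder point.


d*LT = 164.0139 * 15.9609 = 2617.8095
ROP = 2617.8095 + 412.1431 = 3029.9526

3029.9526 units


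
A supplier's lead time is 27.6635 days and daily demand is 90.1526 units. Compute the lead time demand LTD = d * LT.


LTD = 90.1526 * 27.6635 = 2493.9365

2493.9365 units


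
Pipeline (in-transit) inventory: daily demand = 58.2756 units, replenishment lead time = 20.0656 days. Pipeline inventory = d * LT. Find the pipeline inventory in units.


Pipeline = 58.2756 * 20.0656 = 1169.3349

1169.3349 units


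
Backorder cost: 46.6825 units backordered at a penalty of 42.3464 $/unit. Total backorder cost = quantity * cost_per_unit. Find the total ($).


Total = 46.6825 * 42.3464 = 1976.8358

1976.8358 $


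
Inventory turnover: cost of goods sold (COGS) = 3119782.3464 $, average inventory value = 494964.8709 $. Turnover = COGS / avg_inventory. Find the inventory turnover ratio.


Turnover = 3119782.3464 / 494964.8709 = 6.3030

6.3030


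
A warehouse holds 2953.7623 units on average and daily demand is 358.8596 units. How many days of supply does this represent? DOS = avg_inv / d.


DOS = 2953.7623 / 358.8596 = 8.2310

8.2310 days


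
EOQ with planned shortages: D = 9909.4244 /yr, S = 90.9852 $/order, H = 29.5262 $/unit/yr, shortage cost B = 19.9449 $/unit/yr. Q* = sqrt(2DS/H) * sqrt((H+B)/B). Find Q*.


sqrt(2DS/H) = 247.1273
sqrt((H+B)/B) = 1.5749
Q* = 247.1273 * 1.5749 = 389.2070

389.2070 units


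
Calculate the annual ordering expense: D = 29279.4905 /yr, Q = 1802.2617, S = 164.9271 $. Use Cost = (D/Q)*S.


Number of orders = D/Q = 16.2460
Cost = 16.2460 * 164.9271 = 2679.4008

2679.4008 $/yr


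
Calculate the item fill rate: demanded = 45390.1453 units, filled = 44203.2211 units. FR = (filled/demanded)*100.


FR = 44203.2211 / 45390.1453 * 100 = 97.3851

97.3851%


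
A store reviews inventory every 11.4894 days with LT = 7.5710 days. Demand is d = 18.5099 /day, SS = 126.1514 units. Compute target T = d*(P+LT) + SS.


P + LT = 19.0604
d*(P+LT) = 18.5099 * 19.0604 = 352.8061
T = 352.8061 + 126.1514 = 478.9575

478.9575 units


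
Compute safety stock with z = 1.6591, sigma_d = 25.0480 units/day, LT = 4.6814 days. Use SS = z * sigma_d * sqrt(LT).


sqrt(LT) = sqrt(4.6814) = 2.1637
SS = 1.6591 * 25.0480 * 2.1637 = 89.9153

89.9153 units


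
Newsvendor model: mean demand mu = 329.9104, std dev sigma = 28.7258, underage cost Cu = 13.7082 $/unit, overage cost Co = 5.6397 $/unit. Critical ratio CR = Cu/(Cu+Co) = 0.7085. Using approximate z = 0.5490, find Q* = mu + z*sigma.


CR = Cu/(Cu+Co) = 13.7082/(13.7082+5.6397) = 0.7085
z = 0.5490
Q* = 329.9104 + 0.5490 * 28.7258 = 345.6809

345.6809 units


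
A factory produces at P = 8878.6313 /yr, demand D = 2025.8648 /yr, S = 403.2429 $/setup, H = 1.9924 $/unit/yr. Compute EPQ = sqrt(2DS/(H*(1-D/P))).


1 - D/P = 1 - 0.2282 = 0.7718
H*(1-D/P) = 1.5378
2DS = 1633831.1939
EPQ = sqrt(1062455.4731) = 1030.7548

1030.7548 units


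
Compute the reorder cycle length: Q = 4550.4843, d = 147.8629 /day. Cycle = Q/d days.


Cycle = 4550.4843 / 147.8629 = 30.7750

30.7750 days


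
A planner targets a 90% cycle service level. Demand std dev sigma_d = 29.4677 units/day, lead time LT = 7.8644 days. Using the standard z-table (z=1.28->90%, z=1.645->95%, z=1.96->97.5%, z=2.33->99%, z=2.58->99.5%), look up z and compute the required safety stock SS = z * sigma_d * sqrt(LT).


From the table, SL = 90% corresponds to z = 1.28
sqrt(LT) = sqrt(7.8644) = 2.8044
SS = 1.28 * 29.4677 * 2.8044 = 105.7765

105.7765 units


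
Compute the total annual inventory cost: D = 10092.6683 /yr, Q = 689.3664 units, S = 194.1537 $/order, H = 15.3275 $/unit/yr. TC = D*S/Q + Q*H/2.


Ordering cost = D*S/Q = 2842.5071
Holding cost = Q*H/2 = 5283.1317
TC = 2842.5071 + 5283.1317 = 8125.6389

8125.6389 $/yr


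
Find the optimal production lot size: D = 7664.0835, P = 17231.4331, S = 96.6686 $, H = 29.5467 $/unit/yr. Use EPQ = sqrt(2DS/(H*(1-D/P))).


1 - D/P = 1 - 0.4448 = 0.5552
H*(1-D/P) = 16.4051
2DS = 1481752.4445
EPQ = sqrt(90322.5987) = 300.5372

300.5372 units


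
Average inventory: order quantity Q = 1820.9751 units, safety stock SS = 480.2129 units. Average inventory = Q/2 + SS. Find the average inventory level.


Q/2 = 910.4876
Avg = 910.4876 + 480.2129 = 1390.7005

1390.7005 units


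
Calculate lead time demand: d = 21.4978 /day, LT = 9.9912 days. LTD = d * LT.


LTD = 21.4978 * 9.9912 = 214.7888

214.7888 units


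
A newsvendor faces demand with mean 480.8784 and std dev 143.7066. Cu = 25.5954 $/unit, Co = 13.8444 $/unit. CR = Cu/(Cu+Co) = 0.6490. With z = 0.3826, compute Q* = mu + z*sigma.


CR = Cu/(Cu+Co) = 25.5954/(25.5954+13.8444) = 0.6490
z = 0.3826
Q* = 480.8784 + 0.3826 * 143.7066 = 535.8605

535.8605 units


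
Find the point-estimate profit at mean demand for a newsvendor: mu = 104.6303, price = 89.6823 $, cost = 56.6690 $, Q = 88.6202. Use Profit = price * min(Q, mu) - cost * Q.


Sales at mu = min(88.6202, 104.6303) = 88.6202
Revenue = 89.6823 * 88.6202 = 7947.6634
Total cost = 56.6690 * 88.6202 = 5022.0181
Profit = 7947.6634 - 5022.0181 = 2925.6452

2925.6452 $


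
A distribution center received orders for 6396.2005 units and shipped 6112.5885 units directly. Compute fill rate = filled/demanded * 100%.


FR = 6112.5885 / 6396.2005 * 100 = 95.5659

95.5659%


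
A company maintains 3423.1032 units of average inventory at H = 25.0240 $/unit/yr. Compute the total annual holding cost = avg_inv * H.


Cost = 3423.1032 * 25.0240 = 85659.7345

85659.7345 $/yr


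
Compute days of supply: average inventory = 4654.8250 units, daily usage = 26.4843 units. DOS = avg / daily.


DOS = 4654.8250 / 26.4843 = 175.7579

175.7579 days


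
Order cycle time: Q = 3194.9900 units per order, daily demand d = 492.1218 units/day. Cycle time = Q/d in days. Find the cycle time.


Cycle = 3194.9900 / 492.1218 = 6.4923

6.4923 days


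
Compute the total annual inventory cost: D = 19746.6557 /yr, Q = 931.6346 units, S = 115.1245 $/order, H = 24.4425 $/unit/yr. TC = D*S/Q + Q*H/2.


Ordering cost = D*S/Q = 2440.1454
Holding cost = Q*H/2 = 11385.7394
TC = 2440.1454 + 11385.7394 = 13825.8847

13825.8847 $/yr


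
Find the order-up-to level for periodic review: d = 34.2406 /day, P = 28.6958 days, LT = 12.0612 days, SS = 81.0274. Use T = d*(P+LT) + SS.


P + LT = 40.7570
d*(P+LT) = 34.2406 * 40.7570 = 1395.5441
T = 1395.5441 + 81.0274 = 1476.5715

1476.5715 units


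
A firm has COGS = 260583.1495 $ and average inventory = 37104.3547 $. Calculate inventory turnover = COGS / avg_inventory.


Turnover = 260583.1495 / 37104.3547 = 7.0230

7.0230


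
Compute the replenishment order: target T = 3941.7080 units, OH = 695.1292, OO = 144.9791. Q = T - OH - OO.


Inventory position = OH + OO = 695.1292 + 144.9791 = 840.1083
Q = 3941.7080 - 840.1083 = 3101.5997

3101.5997 units


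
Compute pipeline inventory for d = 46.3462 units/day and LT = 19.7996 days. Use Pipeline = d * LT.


Pipeline = 46.3462 * 19.7996 = 917.6362

917.6362 units


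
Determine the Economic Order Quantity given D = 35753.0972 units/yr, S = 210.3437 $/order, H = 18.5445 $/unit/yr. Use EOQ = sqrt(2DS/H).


2*D*S = 2 * 35753.0972 * 210.3437 = 15040877.5030
2*D*S/H = 811069.4547
EOQ = sqrt(811069.4547) = 900.5939

900.5939 units


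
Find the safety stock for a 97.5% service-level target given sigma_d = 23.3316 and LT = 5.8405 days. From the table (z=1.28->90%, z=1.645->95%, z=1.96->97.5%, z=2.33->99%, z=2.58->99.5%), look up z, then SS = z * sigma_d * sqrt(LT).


From the table, SL = 97.5% corresponds to z = 1.96
sqrt(LT) = sqrt(5.8405) = 2.4167
SS = 1.96 * 23.3316 * 2.4167 = 110.5161

110.5161 units


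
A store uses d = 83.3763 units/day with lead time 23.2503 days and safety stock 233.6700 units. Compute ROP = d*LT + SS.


d*LT = 83.3763 * 23.2503 = 1938.5240
ROP = 1938.5240 + 233.6700 = 2172.1940

2172.1940 units


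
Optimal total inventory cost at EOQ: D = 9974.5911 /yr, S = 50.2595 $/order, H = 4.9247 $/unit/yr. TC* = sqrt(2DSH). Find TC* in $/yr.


2*D*S*H = 4937681.1289
TC* = sqrt(4937681.1289) = 2222.0894

2222.0894 $/yr


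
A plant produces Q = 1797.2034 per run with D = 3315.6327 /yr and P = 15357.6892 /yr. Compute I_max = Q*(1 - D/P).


D/P = 0.2159
1 - D/P = 0.7841
I_max = 1797.2034 * 0.7841 = 1409.1980

1409.1980 units


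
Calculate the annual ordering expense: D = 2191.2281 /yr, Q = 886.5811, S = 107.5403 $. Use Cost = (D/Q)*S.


Number of orders = D/Q = 2.4715
Cost = 2.4715 * 107.5403 = 265.7911

265.7911 $/yr


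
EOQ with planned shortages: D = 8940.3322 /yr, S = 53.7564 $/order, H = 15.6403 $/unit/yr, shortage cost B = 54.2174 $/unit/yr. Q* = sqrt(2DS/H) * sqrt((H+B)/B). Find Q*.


sqrt(2DS/H) = 247.9045
sqrt((H+B)/B) = 1.1351
Q* = 247.9045 * 1.1351 = 281.3988

281.3988 units


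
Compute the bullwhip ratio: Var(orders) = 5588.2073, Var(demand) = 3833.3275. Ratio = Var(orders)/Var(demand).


BW = 5588.2073 / 3833.3275 = 1.4578

1.4578


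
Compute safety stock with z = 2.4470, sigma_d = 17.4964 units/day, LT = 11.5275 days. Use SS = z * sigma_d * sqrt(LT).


sqrt(LT) = sqrt(11.5275) = 3.3952
SS = 2.4470 * 17.4964 * 3.3952 = 145.3618

145.3618 units


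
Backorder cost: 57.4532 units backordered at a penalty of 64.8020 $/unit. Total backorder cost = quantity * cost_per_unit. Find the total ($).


Total = 57.4532 * 64.8020 = 3723.0823

3723.0823 $


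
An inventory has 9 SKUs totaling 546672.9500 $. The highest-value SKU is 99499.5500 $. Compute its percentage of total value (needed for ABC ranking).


Top item = 99499.5500
Total = 546672.9500
Percentage = 99499.5500 / 546672.9500 * 100 = 18.2009

18.2009%


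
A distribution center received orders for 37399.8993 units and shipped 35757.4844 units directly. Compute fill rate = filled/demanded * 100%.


FR = 35757.4844 / 37399.8993 * 100 = 95.6085

95.6085%


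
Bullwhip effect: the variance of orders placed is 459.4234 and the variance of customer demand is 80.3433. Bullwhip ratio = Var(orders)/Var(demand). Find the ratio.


BW = 459.4234 / 80.3433 = 5.7183

5.7183


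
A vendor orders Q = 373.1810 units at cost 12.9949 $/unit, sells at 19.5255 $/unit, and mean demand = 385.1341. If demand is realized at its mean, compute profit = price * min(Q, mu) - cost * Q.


Sales at mu = min(373.1810, 385.1341) = 373.1810
Revenue = 19.5255 * 373.1810 = 7286.5456
Total cost = 12.9949 * 373.1810 = 4849.4498
Profit = 7286.5456 - 4849.4498 = 2437.0958

2437.0958 $


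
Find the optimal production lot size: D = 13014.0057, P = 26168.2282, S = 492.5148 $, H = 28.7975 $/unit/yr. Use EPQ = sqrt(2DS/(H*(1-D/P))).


1 - D/P = 1 - 0.4973 = 0.5027
H*(1-D/P) = 14.4759
2DS = 12819180.8291
EPQ = sqrt(885553.1285) = 941.0383

941.0383 units


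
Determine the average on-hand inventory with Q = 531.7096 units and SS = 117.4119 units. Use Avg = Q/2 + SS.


Q/2 = 265.8548
Avg = 265.8548 + 117.4119 = 383.2667

383.2667 units


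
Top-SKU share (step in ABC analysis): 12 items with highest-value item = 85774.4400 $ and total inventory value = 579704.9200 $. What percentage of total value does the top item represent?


Top item = 85774.4400
Total = 579704.9200
Percentage = 85774.4400 / 579704.9200 * 100 = 14.7962

14.7962%


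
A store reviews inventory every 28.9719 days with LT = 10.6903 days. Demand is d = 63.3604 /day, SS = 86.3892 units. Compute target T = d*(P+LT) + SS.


P + LT = 39.6622
d*(P+LT) = 63.3604 * 39.6622 = 2513.0129
T = 2513.0129 + 86.3892 = 2599.4021

2599.4021 units


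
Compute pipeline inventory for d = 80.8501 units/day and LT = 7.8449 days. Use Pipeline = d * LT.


Pipeline = 80.8501 * 7.8449 = 634.2609

634.2609 units


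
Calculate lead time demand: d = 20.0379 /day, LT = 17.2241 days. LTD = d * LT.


LTD = 20.0379 * 17.2241 = 345.1348

345.1348 units


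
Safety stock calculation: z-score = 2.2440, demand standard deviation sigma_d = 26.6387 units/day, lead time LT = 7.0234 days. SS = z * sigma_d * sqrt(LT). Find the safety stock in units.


sqrt(LT) = sqrt(7.0234) = 2.6502
SS = 2.2440 * 26.6387 * 2.6502 = 158.4198

158.4198 units


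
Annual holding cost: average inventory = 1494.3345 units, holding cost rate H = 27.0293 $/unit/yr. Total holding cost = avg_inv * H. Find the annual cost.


Cost = 1494.3345 * 27.0293 = 40390.8155

40390.8155 $/yr


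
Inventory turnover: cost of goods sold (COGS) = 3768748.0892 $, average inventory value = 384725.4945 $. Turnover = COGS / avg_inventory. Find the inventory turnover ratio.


Turnover = 3768748.0892 / 384725.4945 = 9.7959

9.7959


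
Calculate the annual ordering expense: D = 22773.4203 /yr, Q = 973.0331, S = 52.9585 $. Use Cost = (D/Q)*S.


Number of orders = D/Q = 23.4046
Cost = 23.4046 * 52.9585 = 1239.4709

1239.4709 $/yr


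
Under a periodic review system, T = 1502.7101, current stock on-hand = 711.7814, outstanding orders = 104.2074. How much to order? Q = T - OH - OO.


Inventory position = OH + OO = 711.7814 + 104.2074 = 815.9888
Q = 1502.7101 - 815.9888 = 686.7213

686.7213 units


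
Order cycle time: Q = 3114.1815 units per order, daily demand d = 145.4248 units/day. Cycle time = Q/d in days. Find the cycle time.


Cycle = 3114.1815 / 145.4248 = 21.4144

21.4144 days


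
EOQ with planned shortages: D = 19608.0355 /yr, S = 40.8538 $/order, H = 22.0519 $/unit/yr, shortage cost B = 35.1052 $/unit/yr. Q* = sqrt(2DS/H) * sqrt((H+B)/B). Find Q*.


sqrt(2DS/H) = 269.5413
sqrt((H+B)/B) = 1.2760
Q* = 269.5413 * 1.2760 = 343.9336

343.9336 units


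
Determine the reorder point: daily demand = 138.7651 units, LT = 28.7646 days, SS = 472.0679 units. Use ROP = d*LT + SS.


d*LT = 138.7651 * 28.7646 = 3991.5226
ROP = 3991.5226 + 472.0679 = 4463.5905

4463.5905 units


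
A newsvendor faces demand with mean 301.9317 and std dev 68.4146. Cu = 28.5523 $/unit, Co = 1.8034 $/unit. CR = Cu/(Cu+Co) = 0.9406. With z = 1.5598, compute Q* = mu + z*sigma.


CR = Cu/(Cu+Co) = 28.5523/(28.5523+1.8034) = 0.9406
z = 1.5598
Q* = 301.9317 + 1.5598 * 68.4146 = 408.6448

408.6448 units


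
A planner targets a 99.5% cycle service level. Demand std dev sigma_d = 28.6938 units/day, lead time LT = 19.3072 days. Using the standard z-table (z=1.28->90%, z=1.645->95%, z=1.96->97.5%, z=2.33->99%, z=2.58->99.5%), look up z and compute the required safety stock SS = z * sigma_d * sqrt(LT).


From the table, SL = 99.5% corresponds to z = 2.58
sqrt(LT) = sqrt(19.3072) = 4.3940
SS = 2.58 * 28.6938 * 4.3940 = 325.2875

325.2875 units


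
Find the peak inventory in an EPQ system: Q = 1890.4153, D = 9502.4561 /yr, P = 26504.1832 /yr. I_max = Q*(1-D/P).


D/P = 0.3585
1 - D/P = 0.6415
I_max = 1890.4153 * 0.6415 = 1212.6510

1212.6510 units


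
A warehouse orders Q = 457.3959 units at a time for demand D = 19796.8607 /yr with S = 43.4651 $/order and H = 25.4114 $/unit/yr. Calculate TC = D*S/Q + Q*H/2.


Ordering cost = D*S/Q = 1881.2423
Holding cost = Q*H/2 = 5811.5351
TC = 1881.2423 + 5811.5351 = 7692.7774

7692.7774 $/yr


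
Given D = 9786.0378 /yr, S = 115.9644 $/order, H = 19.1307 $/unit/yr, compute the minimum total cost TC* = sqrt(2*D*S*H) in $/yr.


2*D*S*H = 43420261.1557
TC* = sqrt(43420261.1557) = 6589.4052

6589.4052 $/yr


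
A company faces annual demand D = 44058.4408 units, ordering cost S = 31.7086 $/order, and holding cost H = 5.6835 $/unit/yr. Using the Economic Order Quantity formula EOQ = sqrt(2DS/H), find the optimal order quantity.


2*D*S = 2 * 44058.4408 * 31.7086 = 2794062.9519
2*D*S/H = 491609.5631
EOQ = sqrt(491609.5631) = 701.1487

701.1487 units


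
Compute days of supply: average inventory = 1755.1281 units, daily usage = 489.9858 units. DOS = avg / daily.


DOS = 1755.1281 / 489.9858 = 3.5820

3.5820 days


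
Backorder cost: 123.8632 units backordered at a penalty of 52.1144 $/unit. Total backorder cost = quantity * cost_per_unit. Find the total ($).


Total = 123.8632 * 52.1144 = 6455.0564

6455.0564 $


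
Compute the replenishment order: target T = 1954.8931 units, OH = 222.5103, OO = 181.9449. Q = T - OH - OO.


Inventory position = OH + OO = 222.5103 + 181.9449 = 404.4552
Q = 1954.8931 - 404.4552 = 1550.4379

1550.4379 units


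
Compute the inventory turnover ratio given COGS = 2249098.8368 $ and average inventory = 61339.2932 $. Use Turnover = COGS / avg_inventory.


Turnover = 2249098.8368 / 61339.2932 = 36.6665

36.6665


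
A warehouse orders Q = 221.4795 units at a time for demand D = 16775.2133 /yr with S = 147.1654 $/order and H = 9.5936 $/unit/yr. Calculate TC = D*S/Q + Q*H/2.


Ordering cost = D*S/Q = 11146.5439
Holding cost = Q*H/2 = 1062.3929
TC = 11146.5439 + 1062.3929 = 12208.9368

12208.9368 $/yr


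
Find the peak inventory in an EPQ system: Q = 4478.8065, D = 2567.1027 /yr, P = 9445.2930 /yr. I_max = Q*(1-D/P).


D/P = 0.2718
1 - D/P = 0.7282
I_max = 4478.8065 * 0.7282 = 3261.5276

3261.5276 units


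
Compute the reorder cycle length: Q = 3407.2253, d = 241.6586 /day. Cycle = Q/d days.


Cycle = 3407.2253 / 241.6586 = 14.0993

14.0993 days


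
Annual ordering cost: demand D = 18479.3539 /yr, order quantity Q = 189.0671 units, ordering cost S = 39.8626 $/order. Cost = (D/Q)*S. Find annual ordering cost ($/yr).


Number of orders = D/Q = 97.7397
Cost = 97.7397 * 39.8626 = 3896.1569

3896.1569 $/yr


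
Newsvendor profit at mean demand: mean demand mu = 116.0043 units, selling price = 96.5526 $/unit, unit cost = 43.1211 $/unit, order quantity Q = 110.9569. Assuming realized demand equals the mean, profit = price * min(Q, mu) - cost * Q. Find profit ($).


Sales at mu = min(110.9569, 116.0043) = 110.9569
Revenue = 96.5526 * 110.9569 = 10713.1772
Total cost = 43.1211 * 110.9569 = 4784.5836
Profit = 10713.1772 - 4784.5836 = 5928.5936

5928.5936 $


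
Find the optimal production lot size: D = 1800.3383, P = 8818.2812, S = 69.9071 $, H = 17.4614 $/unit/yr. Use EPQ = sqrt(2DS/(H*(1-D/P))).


1 - D/P = 1 - 0.2042 = 0.7958
H*(1-D/P) = 13.8965
2DS = 251712.8591
EPQ = sqrt(18113.4199) = 134.5861

134.5861 units


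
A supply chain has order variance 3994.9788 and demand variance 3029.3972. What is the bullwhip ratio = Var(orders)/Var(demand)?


BW = 3994.9788 / 3029.3972 = 1.3187

1.3187


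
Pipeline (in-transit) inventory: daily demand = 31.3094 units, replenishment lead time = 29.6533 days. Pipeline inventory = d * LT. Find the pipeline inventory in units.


Pipeline = 31.3094 * 29.6533 = 928.4270

928.4270 units


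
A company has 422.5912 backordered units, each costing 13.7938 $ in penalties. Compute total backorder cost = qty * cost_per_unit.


Total = 422.5912 * 13.7938 = 5829.1385

5829.1385 $


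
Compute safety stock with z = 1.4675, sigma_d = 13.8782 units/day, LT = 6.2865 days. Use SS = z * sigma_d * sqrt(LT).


sqrt(LT) = sqrt(6.2865) = 2.5073
SS = 1.4675 * 13.8782 * 2.5073 = 51.0641

51.0641 units


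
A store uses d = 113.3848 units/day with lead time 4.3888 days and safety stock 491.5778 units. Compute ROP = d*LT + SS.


d*LT = 113.3848 * 4.3888 = 497.6232
ROP = 497.6232 + 491.5778 = 989.2010

989.2010 units


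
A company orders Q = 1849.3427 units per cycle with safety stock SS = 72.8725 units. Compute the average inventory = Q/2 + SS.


Q/2 = 924.6713
Avg = 924.6713 + 72.8725 = 997.5439

997.5439 units


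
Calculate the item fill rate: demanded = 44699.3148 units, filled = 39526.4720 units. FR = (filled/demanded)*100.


FR = 39526.4720 / 44699.3148 * 100 = 88.4275

88.4275%


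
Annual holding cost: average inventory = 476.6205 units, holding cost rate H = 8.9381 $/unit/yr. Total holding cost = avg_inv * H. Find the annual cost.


Cost = 476.6205 * 8.9381 = 4260.0817

4260.0817 $/yr


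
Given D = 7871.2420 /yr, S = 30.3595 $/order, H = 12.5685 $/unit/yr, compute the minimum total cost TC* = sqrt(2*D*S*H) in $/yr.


2*D*S*H = 6006912.7626
TC* = sqrt(6006912.7626) = 2450.9004

2450.9004 $/yr


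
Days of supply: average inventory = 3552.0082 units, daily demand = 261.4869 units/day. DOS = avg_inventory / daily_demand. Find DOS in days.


DOS = 3552.0082 / 261.4869 = 13.5839

13.5839 days


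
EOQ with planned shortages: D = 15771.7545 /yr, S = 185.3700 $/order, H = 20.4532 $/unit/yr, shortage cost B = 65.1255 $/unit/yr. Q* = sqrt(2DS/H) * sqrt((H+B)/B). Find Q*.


sqrt(2DS/H) = 534.6802
sqrt((H+B)/B) = 1.1463
Q* = 534.6802 * 1.1463 = 612.9166

612.9166 units


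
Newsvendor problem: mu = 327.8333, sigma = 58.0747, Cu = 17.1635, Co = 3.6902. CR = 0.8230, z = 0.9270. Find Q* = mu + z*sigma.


CR = Cu/(Cu+Co) = 17.1635/(17.1635+3.6902) = 0.8230
z = 0.9270
Q* = 327.8333 + 0.9270 * 58.0747 = 381.6685

381.6685 units


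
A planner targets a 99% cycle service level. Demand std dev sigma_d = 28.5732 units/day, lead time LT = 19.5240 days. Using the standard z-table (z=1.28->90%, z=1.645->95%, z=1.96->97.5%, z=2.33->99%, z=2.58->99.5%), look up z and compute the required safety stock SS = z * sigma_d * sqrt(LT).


From the table, SL = 99% corresponds to z = 2.33
sqrt(LT) = sqrt(19.5240) = 4.4186
SS = 2.33 * 28.5732 * 4.4186 = 294.1706

294.1706 units


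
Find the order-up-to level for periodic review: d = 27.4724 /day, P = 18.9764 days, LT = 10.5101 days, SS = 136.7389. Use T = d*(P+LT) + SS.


P + LT = 29.4865
d*(P+LT) = 27.4724 * 29.4865 = 810.0649
T = 810.0649 + 136.7389 = 946.8038

946.8038 units


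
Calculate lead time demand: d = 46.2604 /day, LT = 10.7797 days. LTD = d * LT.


LTD = 46.2604 * 10.7797 = 498.6732

498.6732 units


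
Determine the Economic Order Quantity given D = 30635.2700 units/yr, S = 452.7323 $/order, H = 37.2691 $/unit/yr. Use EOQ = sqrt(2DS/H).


2*D*S = 2 * 30635.2700 * 452.7323 = 27739152.4964
2*D*S/H = 744293.5970
EOQ = sqrt(744293.5970) = 862.7245

862.7245 units


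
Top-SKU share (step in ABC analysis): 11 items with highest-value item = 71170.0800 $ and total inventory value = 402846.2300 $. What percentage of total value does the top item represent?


Top item = 71170.0800
Total = 402846.2300
Percentage = 71170.0800 / 402846.2300 * 100 = 17.6668

17.6668%


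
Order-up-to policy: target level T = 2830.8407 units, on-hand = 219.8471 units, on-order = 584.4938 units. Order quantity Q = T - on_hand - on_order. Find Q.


Inventory position = OH + OO = 219.8471 + 584.4938 = 804.3409
Q = 2830.8407 - 804.3409 = 2026.4998

2026.4998 units


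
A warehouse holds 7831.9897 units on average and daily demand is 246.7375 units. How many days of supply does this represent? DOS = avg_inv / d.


DOS = 7831.9897 / 246.7375 = 31.7422

31.7422 days


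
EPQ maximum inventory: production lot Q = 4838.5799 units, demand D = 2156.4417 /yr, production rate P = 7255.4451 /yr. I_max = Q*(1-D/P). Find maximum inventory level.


D/P = 0.2972
1 - D/P = 0.7028
I_max = 4838.5799 * 0.7028 = 3400.4716

3400.4716 units


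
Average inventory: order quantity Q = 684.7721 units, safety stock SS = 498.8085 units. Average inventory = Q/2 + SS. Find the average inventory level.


Q/2 = 342.3861
Avg = 342.3861 + 498.8085 = 841.1945

841.1945 units


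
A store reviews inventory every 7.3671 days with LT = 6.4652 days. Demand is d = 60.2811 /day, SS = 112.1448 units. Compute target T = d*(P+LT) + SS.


P + LT = 13.8323
d*(P+LT) = 60.2811 * 13.8323 = 833.8263
T = 833.8263 + 112.1448 = 945.9711

945.9711 units


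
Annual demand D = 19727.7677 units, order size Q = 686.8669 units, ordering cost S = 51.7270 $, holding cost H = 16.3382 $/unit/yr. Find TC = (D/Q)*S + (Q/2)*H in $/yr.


Ordering cost = D*S/Q = 1485.6710
Holding cost = Q*H/2 = 5611.0844
TC = 1485.6710 + 5611.0844 = 7096.7554

7096.7554 $/yr


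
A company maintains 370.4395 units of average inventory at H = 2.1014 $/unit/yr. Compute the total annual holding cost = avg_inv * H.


Cost = 370.4395 * 2.1014 = 778.4416

778.4416 $/yr


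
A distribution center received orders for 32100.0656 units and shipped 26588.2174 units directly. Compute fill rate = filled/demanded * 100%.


FR = 26588.2174 / 32100.0656 * 100 = 82.8292

82.8292%


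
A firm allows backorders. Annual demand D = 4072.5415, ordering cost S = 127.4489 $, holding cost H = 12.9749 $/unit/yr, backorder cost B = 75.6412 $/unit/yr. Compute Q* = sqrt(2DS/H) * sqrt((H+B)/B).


sqrt(2DS/H) = 282.8550
sqrt((H+B)/B) = 1.0824
Q* = 282.8550 * 1.0824 = 306.1547

306.1547 units


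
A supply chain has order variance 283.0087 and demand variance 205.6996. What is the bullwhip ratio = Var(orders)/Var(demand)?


BW = 283.0087 / 205.6996 = 1.3758

1.3758


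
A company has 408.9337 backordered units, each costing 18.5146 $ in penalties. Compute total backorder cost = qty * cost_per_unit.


Total = 408.9337 * 18.5146 = 7571.2439

7571.2439 $


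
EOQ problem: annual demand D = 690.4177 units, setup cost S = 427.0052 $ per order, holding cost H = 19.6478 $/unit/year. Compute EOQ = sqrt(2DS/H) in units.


2*D*S = 2 * 690.4177 * 427.0052 = 589623.8961
2*D*S/H = 30009.6650
EOQ = sqrt(30009.6650) = 173.2330

173.2330 units


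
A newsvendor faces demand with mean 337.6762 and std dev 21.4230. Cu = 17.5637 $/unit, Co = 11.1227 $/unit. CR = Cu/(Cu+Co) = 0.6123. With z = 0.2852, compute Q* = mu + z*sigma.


CR = Cu/(Cu+Co) = 17.5637/(17.5637+11.1227) = 0.6123
z = 0.2852
Q* = 337.6762 + 0.2852 * 21.4230 = 343.7860

343.7860 units


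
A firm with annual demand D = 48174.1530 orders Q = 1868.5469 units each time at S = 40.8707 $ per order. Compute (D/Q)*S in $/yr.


Number of orders = D/Q = 25.7816
Cost = 25.7816 * 40.8707 = 1053.7126

1053.7126 $/yr


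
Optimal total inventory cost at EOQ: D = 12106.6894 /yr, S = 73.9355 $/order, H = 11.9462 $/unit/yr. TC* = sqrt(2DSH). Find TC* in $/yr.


2*D*S*H = 21386424.9384
TC* = sqrt(21386424.9384) = 4624.5459

4624.5459 $/yr


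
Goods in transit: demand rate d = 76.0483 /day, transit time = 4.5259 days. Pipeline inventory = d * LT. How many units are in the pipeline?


Pipeline = 76.0483 * 4.5259 = 344.1870

344.1870 units


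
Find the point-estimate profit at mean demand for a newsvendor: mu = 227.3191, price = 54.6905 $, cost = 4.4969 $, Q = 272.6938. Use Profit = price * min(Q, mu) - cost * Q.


Sales at mu = min(272.6938, 227.3191) = 227.3191
Revenue = 54.6905 * 227.3191 = 12432.1952
Total cost = 4.4969 * 272.6938 = 1226.2767
Profit = 12432.1952 - 1226.2767 = 11205.9185

11205.9185 $


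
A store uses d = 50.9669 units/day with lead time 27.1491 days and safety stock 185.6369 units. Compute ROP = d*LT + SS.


d*LT = 50.9669 * 27.1491 = 1383.7055
ROP = 1383.7055 + 185.6369 = 1569.3424

1569.3424 units


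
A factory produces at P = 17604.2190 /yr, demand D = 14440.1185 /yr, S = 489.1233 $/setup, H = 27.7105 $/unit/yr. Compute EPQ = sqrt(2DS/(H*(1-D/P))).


1 - D/P = 1 - 0.8203 = 0.1797
H*(1-D/P) = 4.9806
2DS = 14125996.8262
EPQ = sqrt(2836228.6224) = 1684.1106

1684.1106 units


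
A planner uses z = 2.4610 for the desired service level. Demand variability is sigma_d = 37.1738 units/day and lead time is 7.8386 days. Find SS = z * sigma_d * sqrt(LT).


sqrt(LT) = sqrt(7.8386) = 2.7997
SS = 2.4610 * 37.1738 * 2.7997 = 256.1343

256.1343 units


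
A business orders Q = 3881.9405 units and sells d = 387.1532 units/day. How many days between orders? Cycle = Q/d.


Cycle = 3881.9405 / 387.1532 = 10.0269

10.0269 days


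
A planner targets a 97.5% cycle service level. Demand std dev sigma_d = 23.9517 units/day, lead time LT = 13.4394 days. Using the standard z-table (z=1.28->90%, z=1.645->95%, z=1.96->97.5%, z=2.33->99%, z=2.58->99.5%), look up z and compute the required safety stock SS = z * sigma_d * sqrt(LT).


From the table, SL = 97.5% corresponds to z = 1.96
sqrt(LT) = sqrt(13.4394) = 3.6660
SS = 1.96 * 23.9517 * 3.6660 = 172.1006

172.1006 units


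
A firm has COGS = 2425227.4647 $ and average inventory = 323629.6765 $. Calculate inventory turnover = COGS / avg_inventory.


Turnover = 2425227.4647 / 323629.6765 = 7.4938

7.4938


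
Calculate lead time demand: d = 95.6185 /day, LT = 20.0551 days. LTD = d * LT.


LTD = 95.6185 * 20.0551 = 1917.6386

1917.6386 units


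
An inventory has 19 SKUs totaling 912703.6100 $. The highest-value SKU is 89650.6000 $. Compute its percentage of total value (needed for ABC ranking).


Top item = 89650.6000
Total = 912703.6100
Percentage = 89650.6000 / 912703.6100 * 100 = 9.8225

9.8225%


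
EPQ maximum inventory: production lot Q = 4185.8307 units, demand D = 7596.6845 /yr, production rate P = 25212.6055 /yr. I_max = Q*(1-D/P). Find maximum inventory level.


D/P = 0.3013
1 - D/P = 0.6987
I_max = 4185.8307 * 0.6987 = 2924.6189

2924.6189 units
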